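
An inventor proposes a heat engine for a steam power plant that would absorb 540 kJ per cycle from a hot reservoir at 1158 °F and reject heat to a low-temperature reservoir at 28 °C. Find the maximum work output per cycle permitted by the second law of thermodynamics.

W_max ≈ 359.0 kJ

T_H = 1158 °F → (1158 − 32) × 5/9 = 625.56 °C = 898.71 K.
T_C = 28 °C → 28 + 273.15 = 301.15 K.
By the Carnot theorem, η_max = 1 − T_C/T_H = 1 − 301.15/898.71 = 0.6649.
W_max = η_max · Q_H = 0.6649 × 540 = 359.0 kJ.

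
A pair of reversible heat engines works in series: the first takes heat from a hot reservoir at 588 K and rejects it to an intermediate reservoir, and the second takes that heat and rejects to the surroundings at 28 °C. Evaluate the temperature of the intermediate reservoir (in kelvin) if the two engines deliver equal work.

T_C = 28 °C → 28 + 273.15 = 301.15 K.
For reversible stages Q_m = Q_H·(T_m/T_H). Setting W₁ = Q_H(1 − T_m/T_H) equal to W₂ = Q_m(1 − T_C/T_m) = Q_H·(T_m − T_C)/T_H gives T_H − T_m = T_m − T_C, so T_m = (T_H + T_C)/2 = (588.00 + 301.15)/2 = 445 K.

T_m ≈ 445 K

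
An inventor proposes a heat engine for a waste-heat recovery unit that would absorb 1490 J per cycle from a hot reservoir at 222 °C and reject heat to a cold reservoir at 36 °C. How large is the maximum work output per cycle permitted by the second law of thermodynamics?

T_H = 222 °C → 222 + 273.15 = 495.15 K.
T_C = 36 °C → 36 + 273.15 = 309.15 K.
The upper bound on efficiency is η_max = 1 − T_C/T_H = 1 − 309.15/495.15 = 0.3756.
W_max = η_max · Q_H = 0.3756 × 1490 = 560 J.

W_max ≈ 560 J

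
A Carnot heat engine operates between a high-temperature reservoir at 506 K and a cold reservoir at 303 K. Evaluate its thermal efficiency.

Carnot efficiency: η = 1 − T_C/T_H = 1 − 303.00/506.00 = 0.401.

η ≈ 0.401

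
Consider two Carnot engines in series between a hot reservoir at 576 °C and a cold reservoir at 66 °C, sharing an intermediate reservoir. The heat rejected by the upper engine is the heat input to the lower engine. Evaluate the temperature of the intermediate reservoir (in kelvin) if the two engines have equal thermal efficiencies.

T_m ≈ 536.6 K

T_H = 576 °C → 576 + 273.15 = 849.15 K.
T_C = 66 °C → 66 + 273.15 = 339.15 K.
Equal efficiencies require 1 − T_m/T_H = 1 − T_C/T_m, i.e. T_m/T_H = T_C/T_m, so T_m = √(T_H·T_C) = √(849.15 × 339.15) = 536.6 K.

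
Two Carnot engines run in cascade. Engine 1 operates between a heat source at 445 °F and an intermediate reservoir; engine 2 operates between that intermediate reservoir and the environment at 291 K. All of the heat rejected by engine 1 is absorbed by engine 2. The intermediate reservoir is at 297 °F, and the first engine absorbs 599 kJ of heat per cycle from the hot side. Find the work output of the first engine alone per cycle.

T_H = 445 °F → (445 − 32) × 5/9 = 229.44 °C = 502.59 K.
T_m = 297 °F → (297 − 32) × 5/9 = 147.22 °C = 420.37 K.
First-stage efficiency η₁ = 1 − T_m/T_H = 1 − 420.37/502.59 = 0.1636.
W₁ = η₁·Q_H = 0.1636 × 599 = 98.0 kJ.

W₁ ≈ 98.0 kJ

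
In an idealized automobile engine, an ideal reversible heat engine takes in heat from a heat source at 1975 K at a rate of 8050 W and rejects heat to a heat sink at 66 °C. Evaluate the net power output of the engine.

T_C = 66 °C → 66 + 273.15 = 339.15 K.
η_rev = 1 − T_C/T_H = 1 − 339.15/1975.00 = 0.8283.
W = η·Q_H = 0.8283 × 8050 = 6668 W.

Ẇ ≈ 6668 W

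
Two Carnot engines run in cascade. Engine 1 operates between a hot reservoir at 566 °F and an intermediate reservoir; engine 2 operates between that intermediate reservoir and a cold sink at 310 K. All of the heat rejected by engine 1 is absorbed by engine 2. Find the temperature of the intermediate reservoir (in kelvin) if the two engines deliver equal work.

T_H = 566 °F → (566 − 32) × 5/9 = 296.67 °C = 569.82 K.
For reversible stages Q_m = Q_H·(T_m/T_H). Setting W₁ = Q_H(1 − T_m/T_H) equal to W₂ = Q_m(1 − T_C/T_m) = Q_H·(T_m − T_C)/T_H gives T_H − T_m = T_m − T_C, so T_m = (T_H + T_C)/2 = (569.82 + 310.00)/2 = 440 K.

T_m ≈ 440 K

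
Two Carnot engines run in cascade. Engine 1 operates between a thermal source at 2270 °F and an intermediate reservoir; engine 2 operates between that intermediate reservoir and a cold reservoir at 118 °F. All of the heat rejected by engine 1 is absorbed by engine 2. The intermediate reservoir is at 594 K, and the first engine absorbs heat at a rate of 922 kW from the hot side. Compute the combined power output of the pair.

Ẇ_total ≈ 727 kW

T_H = 2270 °F → (2270 − 32) × 5/9 = 1243.33 °C = 1516.48 K.
T_C = 118 °F → (118 − 32) × 5/9 = 47.78 °C = 320.93 K.
Two reversible stages in series are equivalent to a single Carnot engine between T_H and T_C, so η_total = 1 − T_C/T_H = 1 − 320.93/1516.48 = 0.7884.
W_total = η_total · Q_H = 0.7884 × 922 = 727 kW.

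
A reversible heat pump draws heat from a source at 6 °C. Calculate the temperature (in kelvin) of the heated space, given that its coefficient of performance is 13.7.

T_H ≈ 301 K

T_C = 6 °C → 6 + 273.15 = 279.15 K.
COP_HP = T_H/(T_H − T_C) ⇒ T_H = T_C·COP_HP/(COP_HP − 1) = 279.15 × 13.7/(13.7 − 1) = 301 K.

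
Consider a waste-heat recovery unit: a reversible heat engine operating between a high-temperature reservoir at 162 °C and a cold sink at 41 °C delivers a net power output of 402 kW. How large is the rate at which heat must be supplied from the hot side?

Q̇_H ≈ 1450 kW

T_H = 162 °C → 162 + 273.15 = 435.15 K.
T_C = 41 °C → 41 + 273.15 = 314.15 K.
Carnot efficiency: η = 1 − T_C/T_H = 1 − 314.15/435.15 = 0.2781.
Q_H = W/η = 402/0.2781 = 1450 kW.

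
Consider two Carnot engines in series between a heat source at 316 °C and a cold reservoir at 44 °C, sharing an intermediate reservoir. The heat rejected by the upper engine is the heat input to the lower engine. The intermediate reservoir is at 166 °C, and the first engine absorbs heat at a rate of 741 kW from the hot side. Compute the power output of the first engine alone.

T_H = 316 °C → 316 + 273.15 = 589.15 K.
T_C = 44 °C → 44 + 273.15 = 317.15 K.
T_m = 166 °C → 166 + 273.15 = 439.15 K.
First-stage efficiency η₁ = 1 − T_m/T_H = 1 − 439.15/589.15 = 0.2546.
W₁ = η₁·Q_H = 0.2546 × 741 = 188.7 kW.

Ẇ₁ ≈ 188.7 kW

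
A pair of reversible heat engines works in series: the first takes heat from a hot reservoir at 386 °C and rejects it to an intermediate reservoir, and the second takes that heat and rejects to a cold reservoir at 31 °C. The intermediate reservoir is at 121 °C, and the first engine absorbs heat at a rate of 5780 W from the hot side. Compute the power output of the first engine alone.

T_H = 386 °C → 386 + 273.15 = 659.15 K.
T_C = 31 °C → 31 + 273.15 = 304.15 K.
T_m = 121 °C → 121 + 273.15 = 394.15 K.
First-stage efficiency η₁ = 1 − T_m/T_H = 1 − 394.15/659.15 = 0.4020.
W₁ = η₁·Q_H = 0.4020 × 5780 = 2320 W.

Ẇ₁ ≈ 2320 W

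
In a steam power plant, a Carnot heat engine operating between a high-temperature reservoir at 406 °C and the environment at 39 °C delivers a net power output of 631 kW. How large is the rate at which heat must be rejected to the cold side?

Q̇_C ≈ 537 kW

T_H = 406 °C → 406 + 273.15 = 679.15 K.
T_C = 39 °C → 39 + 273.15 = 312.15 K.
For a reversible engine, η = 1 − T_C/T_H = 1 − 312.15/679.15 = 0.5404.
Since Q_C/Q_H = T_C/T_H and Q_H = W/η, Q_C = W·T_C/(T_H − T_C) = 631 × 312.15/367.00 = 537 kW.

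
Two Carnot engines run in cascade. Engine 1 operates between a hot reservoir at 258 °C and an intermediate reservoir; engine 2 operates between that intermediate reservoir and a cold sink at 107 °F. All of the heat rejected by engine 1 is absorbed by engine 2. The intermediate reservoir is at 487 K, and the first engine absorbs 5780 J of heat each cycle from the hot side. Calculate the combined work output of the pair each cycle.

W_total ≈ 2354 J

T_H = 258 °C → 258 + 273.15 = 531.15 K.
T_C = 107 °F → (107 − 32) × 5/9 = 41.67 °C = 314.82 K.
Two reversible stages in series are equivalent to a single Carnot engine between T_H and T_C, so η_total = 1 − T_C/T_H = 1 − 314.82/531.15 = 0.4073.
W_total = η_total · Q_H = 0.4073 × 5780 = 2354 J.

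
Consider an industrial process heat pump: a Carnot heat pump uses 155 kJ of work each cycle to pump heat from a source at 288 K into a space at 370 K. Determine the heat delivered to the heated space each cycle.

Reversible heating COP: COP_HP = T_H/(T_H − T_C) = 370.00/82.00 = 4.5122.
Q_H = COP_HP · W = 4.5122 × 155 = 699 kJ.

Q_H ≈ 699 kJ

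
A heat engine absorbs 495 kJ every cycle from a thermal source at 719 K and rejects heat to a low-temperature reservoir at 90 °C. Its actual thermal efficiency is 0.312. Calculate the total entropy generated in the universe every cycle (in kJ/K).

ΔS_univ ≈ 0.249 kJ/K

T_C = 90 °C → 90 + 273.15 = 363.15 K.
W = η·Q_H = 0.312 × 495 = 154.4 kJ, so Q_C = Q_H − W = 340.6 kJ.
Entropy balance on the reservoirs: −Q_H/T_H = -0.6885 kJ/K, +Q_C/T_C = 0.9378 kJ/K.
ΔS_univ = −Q_H/T_H + Q_C/T_C = 0.249 kJ/K (> 0, since η = 0.312 < η_Carnot = 0.495).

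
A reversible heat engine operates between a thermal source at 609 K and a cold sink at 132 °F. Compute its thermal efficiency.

T_C = 132 °F → (132 − 32) × 5/9 = 55.56 °C = 328.71 K.
The Carnot efficiency is η = 1 − T_C/T_H = 1 − 328.71/609.00 = 0.4603.

η ≈ 0.4603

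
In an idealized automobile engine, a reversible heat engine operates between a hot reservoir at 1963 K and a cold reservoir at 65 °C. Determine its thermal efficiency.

η ≈ 0.828

T_C = 65 °C → 65 + 273.15 = 338.15 K.
For a reversible engine, η = 1 − T_C/T_H = 1 − 338.15/1963.00 = 0.828.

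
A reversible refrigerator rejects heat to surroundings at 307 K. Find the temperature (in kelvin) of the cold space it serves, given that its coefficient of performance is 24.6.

T_C ≈ 295 K

COP_R = T_C/(T_H − T_C) ⇒ T_C = T_H·COP_R/(1 + COP_R) = 307.00 × 24.6/(1 + 24.6) = 295 K.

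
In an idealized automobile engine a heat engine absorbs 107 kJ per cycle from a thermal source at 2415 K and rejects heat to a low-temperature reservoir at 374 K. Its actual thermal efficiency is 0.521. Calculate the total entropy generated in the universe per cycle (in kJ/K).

ΔS_univ ≈ 0.0927 kJ/K

W = η·Q_H = 0.521 × 107 = 55.75 kJ, so Q_C = Q_H − W = 51.25 kJ.
Reservoir entropy changes: ΔS_H = −Q_H/T_H = −107/2415.00 = -0.04431 kJ/K and ΔS_C = +Q_C/T_C = 51.25/374.00 = 0.1370 kJ/K.
ΔS_univ = −Q_H/T_H + Q_C/T_C = 0.0927 kJ/K (> 0, since η = 0.521 < η_Carnot = 0.845).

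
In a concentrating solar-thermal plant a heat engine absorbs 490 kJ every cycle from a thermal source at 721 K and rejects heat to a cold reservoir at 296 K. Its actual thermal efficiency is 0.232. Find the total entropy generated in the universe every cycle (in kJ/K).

W = η·Q_H = 0.232 × 490 = 113.7 kJ, so Q_C = Q_H − W = 376.3 kJ.
Reservoir entropy changes: ΔS_H = −Q_H/T_H = −490/721.00 = -0.6796 kJ/K and ΔS_C = +Q_C/T_C = 376.3/296.00 = 1.271 kJ/K.
ΔS_univ = −Q_H/T_H + Q_C/T_C = 0.592 kJ/K (> 0, since η = 0.232 < η_Carnot = 0.589).

ΔS_univ ≈ 0.592 kJ/K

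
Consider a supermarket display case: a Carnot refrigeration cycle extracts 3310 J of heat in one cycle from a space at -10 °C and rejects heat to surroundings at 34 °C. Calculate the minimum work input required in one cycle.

T_H = 34 °C → 34 + 273.15 = 307.15 K.
T_C = -10 °C → -10 + 273.15 = 263.15 K.
Carnot COP: COP_R = T_C/(T_H − T_C) = 263.15/44.00 = 5.9807.
W = Q_C/COP_R = 3310/5.9807 = 553.4 J.

W_in ≈ 553.4 J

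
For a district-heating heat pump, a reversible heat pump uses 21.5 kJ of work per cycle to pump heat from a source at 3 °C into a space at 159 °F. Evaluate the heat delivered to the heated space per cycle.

Q_H ≈ 109.4 kJ

T_H = 159 °F → (159 − 32) × 5/9 = 70.56 °C = 343.71 K.
T_C = 3 °C → 3 + 273.15 = 276.15 K.
COP_HP = T_H/(T_H − T_C) = 343.71/67.56 = 5.0877.
Q_H = COP_HP · W = 5.0877 × 21.5 = 109.4 kJ.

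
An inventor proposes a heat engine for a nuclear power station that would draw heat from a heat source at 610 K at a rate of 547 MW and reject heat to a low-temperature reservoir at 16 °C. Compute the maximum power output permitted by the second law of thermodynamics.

T_C = 16 °C → 16 + 273.15 = 289.15 K.
The upper bound on efficiency is η_max = 1 − T_C/T_H = 1 − 289.15/610.00 = 0.5260.
W_max = η_max · Q_H = 0.5260 × 547 = 288 MW.

Ẇ_max ≈ 288 MW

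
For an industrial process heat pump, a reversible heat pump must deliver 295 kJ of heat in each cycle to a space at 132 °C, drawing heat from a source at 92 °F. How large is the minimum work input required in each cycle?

T_H = 132 °C → 132 + 273.15 = 405.15 K.
T_C = 92 °F → (92 − 32) × 5/9 = 33.33 °C = 306.48 K.
Reversible heating COP: COP_HP = T_H/(T_H − T_C) = 405.15/98.67 = 4.1062.
W = Q_H/COP_HP = 295/4.1062 = 71.8 kJ.

W_in ≈ 71.8 kJ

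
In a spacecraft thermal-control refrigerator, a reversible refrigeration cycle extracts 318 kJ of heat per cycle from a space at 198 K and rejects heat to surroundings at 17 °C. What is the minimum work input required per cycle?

W_in ≈ 148 kJ

T_H = 17 °C → 17 + 273.15 = 290.15 K.
COP_R = T_C/(T_H − T_C) = 198.00/92.15 = 2.1487.
W = Q_C/COP_R = 318/2.1487 = 148 kJ.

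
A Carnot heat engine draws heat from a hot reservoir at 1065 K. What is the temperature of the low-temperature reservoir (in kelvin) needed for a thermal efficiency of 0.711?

From η = 1 − T_C/T_H, T_C = T_H·(1 − η) = 1065.00 × (1 − 0.711) = 308 K.

T_C ≈ 308 K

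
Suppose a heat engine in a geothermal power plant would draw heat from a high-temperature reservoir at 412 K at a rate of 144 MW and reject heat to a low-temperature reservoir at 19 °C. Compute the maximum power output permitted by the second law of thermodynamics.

T_C = 19 °C → 19 + 273.15 = 292.15 K.
The upper bound on efficiency is η_max = 1 − T_C/T_H = 1 − 292.15/412.00 = 0.2909.
W_max = η_max · Q_H = 0.2909 × 144 = 41.9 MW.

Ẇ_max ≈ 41.9 MW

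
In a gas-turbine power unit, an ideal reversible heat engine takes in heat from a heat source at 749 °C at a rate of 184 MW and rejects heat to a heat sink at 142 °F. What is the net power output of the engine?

Ẇ ≈ 124 MW

T_H = 749 °C → 749 + 273.15 = 1022.15 K.
T_C = 142 °F → (142 − 32) × 5/9 = 61.11 °C = 334.26 K.
For a reversible engine, η = 1 − T_C/T_H = 1 − 334.26/1022.15 = 0.6730.
W = η·Q_H = 0.6730 × 184 = 124 MW.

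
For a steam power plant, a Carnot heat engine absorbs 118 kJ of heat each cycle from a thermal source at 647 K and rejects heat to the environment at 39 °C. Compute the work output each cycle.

T_C = 39 °C → 39 + 273.15 = 312.15 K.
Since the cycle is reversible, η = 1 − T_C/T_H = 1 − 312.15/647.00 = 0.5175.
W = η·Q_H = 0.5175 × 118 = 61.07 kJ.

W ≈ 61.07 kJ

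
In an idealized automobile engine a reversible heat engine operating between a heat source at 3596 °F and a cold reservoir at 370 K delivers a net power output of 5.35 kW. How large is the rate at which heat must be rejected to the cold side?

Q̇_C ≈ 1.051 kW

T_H = 3596 °F → (3596 − 32) × 5/9 = 1980.00 °C = 2253.15 K.
The Carnot efficiency is η = 1 − T_C/T_H = 1 − 370.00/2253.15 = 0.8358.
Since Q_C/Q_H = T_C/T_H and Q_H = W/η, Q_C = W·T_C/(T_H − T_C) = 5.35 × 370.00/1883.15 = 1.051 kW.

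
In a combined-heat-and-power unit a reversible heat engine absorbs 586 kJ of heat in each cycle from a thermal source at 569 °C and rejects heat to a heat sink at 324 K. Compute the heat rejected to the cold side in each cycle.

T_H = 569 °C → 569 + 273.15 = 842.15 K.
For a reversible engine, η = 1 − T_C/T_H = 1 − 324.00/842.15 = 0.6153.
For a reversible cycle Q_C/Q_H = T_C/T_H, so Q_C = 586 × 324.00/842.15 = 225.5 kJ.

Q_C ≈ 225.5 kJ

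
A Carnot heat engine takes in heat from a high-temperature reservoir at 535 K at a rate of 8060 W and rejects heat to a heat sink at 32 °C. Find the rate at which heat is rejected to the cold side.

T_C = 32 °C → 32 + 273.15 = 305.15 K.
η_rev = 1 − T_C/T_H = 1 − 305.15/535.00 = 0.4296.
For a reversible cycle Q_C/Q_H = T_C/T_H, so Q_C = 8060 × 305.15/535.00 = 4600 W.

Q̇_C ≈ 4600 W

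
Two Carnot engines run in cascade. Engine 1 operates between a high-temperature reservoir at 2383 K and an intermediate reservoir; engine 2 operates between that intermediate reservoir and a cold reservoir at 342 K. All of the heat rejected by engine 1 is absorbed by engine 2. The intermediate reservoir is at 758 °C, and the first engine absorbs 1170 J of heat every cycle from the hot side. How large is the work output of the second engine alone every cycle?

W₂ ≈ 338 J

T_m = 758 °C → 758 + 273.15 = 1031.15 K.
Heat entering the second stage: Q_m = Q_H·(T_m/T_H) = 1170 × 1031.15/2383.00 = 506 J.
Second-stage efficiency η₂ = 1 − T_C/T_m = 1 − 342.00/1031.15 = 0.6683, so W₂ = η₂·Q_m = 338 J.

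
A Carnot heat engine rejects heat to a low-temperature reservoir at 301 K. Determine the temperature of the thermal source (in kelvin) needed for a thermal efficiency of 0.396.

T_H ≈ 498 K

From η = 1 − T_C/T_H, solving for T_H gives T_H = T_C/(1 − η) = 301.00/(1 − 0.396) = 498 K.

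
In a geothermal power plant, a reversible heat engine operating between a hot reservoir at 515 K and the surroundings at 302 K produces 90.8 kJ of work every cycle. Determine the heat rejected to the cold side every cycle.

Q_C ≈ 129 kJ

Carnot efficiency: η = 1 − T_C/T_H = 1 − 302.00/515.00 = 0.4136.
Since Q_C/Q_H = T_C/T_H and Q_H = W/η, Q_C = W·T_C/(T_H − T_C) = 90.8 × 302.00/213.00 = 129 kJ.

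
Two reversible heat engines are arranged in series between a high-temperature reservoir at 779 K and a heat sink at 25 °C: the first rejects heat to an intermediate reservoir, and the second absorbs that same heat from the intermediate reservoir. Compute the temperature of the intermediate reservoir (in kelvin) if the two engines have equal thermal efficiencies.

T_m ≈ 482 K

T_C = 25 °C → 25 + 273.15 = 298.15 K.
Equal efficiencies require 1 − T_m/T_H = 1 − T_C/T_m, i.e. T_m/T_H = T_C/T_m, so T_m = √(T_H·T_C) = √(779.00 × 298.15) = 482 K.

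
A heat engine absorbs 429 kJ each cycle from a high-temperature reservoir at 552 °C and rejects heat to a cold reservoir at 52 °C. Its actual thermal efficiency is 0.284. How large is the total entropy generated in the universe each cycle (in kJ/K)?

ΔS_univ ≈ 0.4248 kJ/K

T_H = 552 °C → 552 + 273.15 = 825.15 K.
T_C = 52 °C → 52 + 273.15 = 325.15 K.
W = η·Q_H = 0.284 × 429 = 121.8 kJ, so Q_C = Q_H − W = 307.2 kJ.
Reservoir entropy changes: ΔS_H = −Q_H/T_H = −429/825.15 = -0.5199 kJ/K and ΔS_C = +Q_C/T_C = 307.2/325.15 = 0.9447 kJ/K.
ΔS_univ = −Q_H/T_H + Q_C/T_C = 0.4248 kJ/K (> 0, since η = 0.284 < η_Carnot = 0.606).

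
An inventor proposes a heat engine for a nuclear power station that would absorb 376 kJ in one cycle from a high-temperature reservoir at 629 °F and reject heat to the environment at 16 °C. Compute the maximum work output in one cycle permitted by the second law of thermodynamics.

T_H = 629 °F → (629 − 32) × 5/9 = 331.67 °C = 604.82 K.
T_C = 16 °C → 16 + 273.15 = 289.15 K.
By the Carnot theorem, η_max = 1 − T_C/T_H = 1 − 289.15/604.82 = 0.5219.
W_max = η_max · Q_H = 0.5219 × 376 = 196 kJ.

W_max ≈ 196 kJ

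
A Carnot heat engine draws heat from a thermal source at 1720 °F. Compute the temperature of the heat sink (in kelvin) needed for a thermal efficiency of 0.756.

T_H = 1720 °F → (1720 − 32) × 5/9 = 937.78 °C = 1210.93 K.
From η = 1 − T_C/T_H, T_C = T_H·(1 − η) = 1210.93 × (1 − 0.756) = 295 K.

T_C ≈ 295 K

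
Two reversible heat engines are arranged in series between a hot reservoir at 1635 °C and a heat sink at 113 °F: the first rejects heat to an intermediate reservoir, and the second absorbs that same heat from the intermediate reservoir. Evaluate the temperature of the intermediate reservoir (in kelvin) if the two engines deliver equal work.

T_H = 1635 °C → 1635 + 273.15 = 1908.15 K.
T_C = 113 °F → (113 − 32) × 5/9 = 45.00 °C = 318.15 K.
For reversible stages Q_m = Q_H·(T_m/T_H). Setting W₁ = Q_H(1 − T_m/T_H) equal to W₂ = Q_m(1 − T_C/T_m) = Q_H·(T_m − T_C)/T_H gives T_H − T_m = T_m − T_C, so T_m = (T_H + T_C)/2 = (1908.15 + 318.15)/2 = 1110 K.

T_m ≈ 1110 K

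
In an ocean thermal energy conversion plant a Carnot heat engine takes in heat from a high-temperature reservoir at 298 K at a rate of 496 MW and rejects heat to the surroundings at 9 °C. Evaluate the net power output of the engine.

T_C = 9 °C → 9 + 273.15 = 282.15 K.
η_rev = 1 − T_C/T_H = 1 − 282.15/298.00 = 0.0532.
W = η·Q_H = 0.0532 × 496 = 26.38 MW.

Ẇ ≈ 26.38 MW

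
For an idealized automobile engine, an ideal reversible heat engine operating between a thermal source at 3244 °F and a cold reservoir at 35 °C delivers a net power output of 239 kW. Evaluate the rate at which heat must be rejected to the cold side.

T_H = 3244 °F → (3244 − 32) × 5/9 = 1784.44 °C = 2057.59 K.
T_C = 35 °C → 35 + 273.15 = 308.15 K.
Carnot efficiency: η = 1 − T_C/T_H = 1 − 308.15/2057.59 = 0.8502.
Since Q_C/Q_H = T_C/T_H and Q_H = W/η, Q_C = W·T_C/(T_H − T_C) = 239 × 308.15/1749.44 = 42.10 kW.

Q̇_C ≈ 42.10 kW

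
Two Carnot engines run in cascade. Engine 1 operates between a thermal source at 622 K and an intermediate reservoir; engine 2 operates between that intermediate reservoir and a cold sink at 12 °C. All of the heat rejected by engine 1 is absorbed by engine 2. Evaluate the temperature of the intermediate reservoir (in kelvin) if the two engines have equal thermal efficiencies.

T_m ≈ 421 K

T_C = 12 °C → 12 + 273.15 = 285.15 K.
Equal efficiencies require 1 − T_m/T_H = 1 − T_C/T_m, i.e. T_m/T_H = T_C/T_m, so T_m = √(T_H·T_C) = √(622.00 × 285.15) = 421 K.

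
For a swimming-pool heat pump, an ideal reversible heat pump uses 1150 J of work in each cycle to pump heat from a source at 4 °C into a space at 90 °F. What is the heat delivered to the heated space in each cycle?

T_H = 90 °F → (90 − 32) × 5/9 = 32.22 °C = 305.37 K.
T_C = 4 °C → 4 + 273.15 = 277.15 K.
COP_HP = T_H/(T_H − T_C) = 305.37/28.22 = 10.8203.
Q_H = COP_HP · W = 10.8203 × 1150 = 12440 J.

Q_H ≈ 12440 J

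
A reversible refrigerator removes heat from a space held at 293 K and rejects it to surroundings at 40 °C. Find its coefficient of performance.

COP_R ≈ 14.54

T_H = 40 °C → 40 + 273.15 = 313.15 K.
The reversible coefficient of performance is COP_R = T_C/(T_H − T_C) = 293.00/(313.15 − 293.00) = 14.54.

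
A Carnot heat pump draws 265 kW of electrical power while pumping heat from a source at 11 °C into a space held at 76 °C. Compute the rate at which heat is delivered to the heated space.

Q̇_H ≈ 1423 kW

T_H = 76 °C → 76 + 273.15 = 349.15 K.
T_C = 11 °C → 11 + 273.15 = 284.15 K.
Reversible heating COP: COP_HP = T_H/(T_H − T_C) = 349.15/65.00 = 5.3715.
Q_H = COP_HP · W = 5.3715 × 265 = 1423 kW.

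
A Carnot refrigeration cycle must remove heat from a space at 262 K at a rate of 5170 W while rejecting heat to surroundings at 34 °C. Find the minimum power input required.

Ẇ_in ≈ 890.9 W

T_H = 34 °C → 34 + 273.15 = 307.15 K.
COP_R = T_C/(T_H − T_C) = 262.00/45.15 = 5.8029.
W = Q_C/COP_R = 5170/5.8029 = 890.9 W.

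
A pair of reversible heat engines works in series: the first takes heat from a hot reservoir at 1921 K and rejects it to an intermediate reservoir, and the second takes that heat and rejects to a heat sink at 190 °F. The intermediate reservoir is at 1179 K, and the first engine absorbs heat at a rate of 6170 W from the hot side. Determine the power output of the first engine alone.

Ẇ₁ ≈ 2380 W

T_C = 190 °F → (190 − 32) × 5/9 = 87.78 °C = 360.93 K.
First-stage efficiency η₁ = 1 − T_m/T_H = 1 − 1179.00/1921.00 = 0.3863.
W₁ = η₁·Q_H = 0.3863 × 6170 = 2380 W.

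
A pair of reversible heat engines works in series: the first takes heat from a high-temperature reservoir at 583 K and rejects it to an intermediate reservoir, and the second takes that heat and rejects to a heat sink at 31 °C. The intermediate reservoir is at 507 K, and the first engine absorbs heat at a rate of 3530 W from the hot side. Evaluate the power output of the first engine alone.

T_C = 31 °C → 31 + 273.15 = 304.15 K.
First-stage efficiency η₁ = 1 − T_m/T_H = 1 − 507.00/583.00 = 0.1304.
W₁ = η₁·Q_H = 0.1304 × 3530 = 460.2 W.

Ẇ₁ ≈ 460.2 W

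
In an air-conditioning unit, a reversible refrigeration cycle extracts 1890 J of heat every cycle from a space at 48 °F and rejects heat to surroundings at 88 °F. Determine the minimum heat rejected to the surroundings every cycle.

Q_H ≈ 2040 J

T_H = 88 °F → (88 − 32) × 5/9 = 31.11 °C = 304.26 K.
T_C = 48 °F → (48 − 32) × 5/9 = 8.89 °C = 282.04 K.
For a reversible cycle Q_H/Q_C = T_H/T_C, so Q_H = Q_C·T_H/T_C = 1890 × 304.26/282.04 = 2040 J.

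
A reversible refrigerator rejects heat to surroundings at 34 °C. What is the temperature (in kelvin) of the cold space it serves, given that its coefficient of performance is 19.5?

T_C ≈ 292.2 K

T_H = 34 °C → 34 + 273.15 = 307.15 K.
COP_R = T_C/(T_H − T_C) ⇒ T_C = T_H·COP_R/(1 + COP_R) = 307.15 × 19.5/(1 + 19.5) = 292.2 K.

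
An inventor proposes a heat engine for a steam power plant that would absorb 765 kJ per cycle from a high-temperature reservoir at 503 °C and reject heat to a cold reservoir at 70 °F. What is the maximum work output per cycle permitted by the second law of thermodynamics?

W_max ≈ 475 kJ

T_H = 503 °C → 503 + 273.15 = 776.15 K.
T_C = 70 °F → (70 − 32) × 5/9 = 21.11 °C = 294.26 K.
The second-law ceiling is the Carnot efficiency, η_max = 1 − T_C/T_H = 1 − 294.26/776.15 = 0.6209.
W_max = η_max · Q_H = 0.6209 × 765 = 475 kJ.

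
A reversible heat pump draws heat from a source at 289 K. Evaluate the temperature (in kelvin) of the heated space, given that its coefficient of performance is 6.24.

COP_HP = T_H/(T_H − T_C) ⇒ T_H = T_C·COP_HP/(COP_HP − 1) = 289.00 × 6.24/(6.24 − 1) = 344.2 K.

T_H ≈ 344.2 K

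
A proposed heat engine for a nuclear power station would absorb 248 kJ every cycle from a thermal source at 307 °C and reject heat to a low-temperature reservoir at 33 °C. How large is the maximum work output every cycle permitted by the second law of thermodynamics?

T_H = 307 °C → 307 + 273.15 = 580.15 K.
T_C = 33 °C → 33 + 273.15 = 306.15 K.
The second-law ceiling is the Carnot efficiency, η_max = 1 − T_C/T_H = 1 − 306.15/580.15 = 0.4723.
W_max = η_max · Q_H = 0.4723 × 248 = 117 kJ.

W_max ≈ 117 kJ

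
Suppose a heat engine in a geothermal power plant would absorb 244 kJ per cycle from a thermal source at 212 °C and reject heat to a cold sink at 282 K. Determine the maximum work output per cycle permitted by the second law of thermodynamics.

T_H = 212 °C → 212 + 273.15 = 485.15 K.
No engine can exceed the Carnot limit: η_max = 1 − T_C/T_H = 1 − 282.00/485.15 = 0.4187.
W_max = η_max · Q_H = 0.4187 × 244 = 102 kJ.

W_max ≈ 102 kJ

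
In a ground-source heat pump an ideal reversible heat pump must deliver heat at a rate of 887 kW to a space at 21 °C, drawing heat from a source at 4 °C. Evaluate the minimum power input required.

T_H = 21 °C → 21 + 273.15 = 294.15 K.
T_C = 4 °C → 4 + 273.15 = 277.15 K.
For a reversible heat pump, COP_HP = T_H/(T_H − T_C) = 294.15/17.00 = 17.3029.
W = Q_H/COP_HP = 887/17.3029 = 51.26 kW.

Ẇ_in ≈ 51.26 kW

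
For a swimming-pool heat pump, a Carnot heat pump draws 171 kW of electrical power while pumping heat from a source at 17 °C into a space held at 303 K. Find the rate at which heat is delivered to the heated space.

Q̇_H ≈ 4030 kW

T_C = 17 °C → 17 + 273.15 = 290.15 K.
COP_HP = T_H/(T_H − T_C) = 303.00/12.85 = 23.5798.
Q_H = COP_HP · W = 23.5798 × 171 = 4030 kW.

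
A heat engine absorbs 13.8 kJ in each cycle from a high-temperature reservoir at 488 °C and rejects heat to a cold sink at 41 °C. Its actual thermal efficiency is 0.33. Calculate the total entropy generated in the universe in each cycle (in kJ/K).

T_H = 488 °C → 488 + 273.15 = 761.15 K.
T_C = 41 °C → 41 + 273.15 = 314.15 K.
W = η·Q_H = 0.33 × 13.8 = 4.554 kJ, so Q_C = Q_H − W = 9.246 kJ.
Entropy balance on the reservoirs: −Q_H/T_H = -0.01813 kJ/K, +Q_C/T_C = 0.02943 kJ/K.
ΔS_univ = −Q_H/T_H + Q_C/T_C = 0.0113 kJ/K (> 0, since η = 0.33 < η_Carnot = 0.587).

ΔS_univ ≈ 0.0113 kJ/K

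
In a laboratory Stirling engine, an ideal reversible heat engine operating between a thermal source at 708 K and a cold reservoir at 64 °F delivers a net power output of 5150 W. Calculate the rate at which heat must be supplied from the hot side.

T_C = 64 °F → (64 − 32) × 5/9 = 17.78 °C = 290.93 K.
For a reversible engine, η = 1 − T_C/T_H = 1 − 290.93/708.00 = 0.5891.
Q_H = W/η = 5150/0.5891 = 8740 W.

Q̇_H ≈ 8740 W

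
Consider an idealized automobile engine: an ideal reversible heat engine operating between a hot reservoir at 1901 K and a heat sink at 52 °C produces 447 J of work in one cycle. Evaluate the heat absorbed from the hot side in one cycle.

Q_H ≈ 539 J

T_C = 52 °C → 52 + 273.15 = 325.15 K.
Carnot efficiency: η = 1 − T_C/T_H = 1 − 325.15/1901.00 = 0.8290.
Q_H = W/η = 447/0.8290 = 539 J.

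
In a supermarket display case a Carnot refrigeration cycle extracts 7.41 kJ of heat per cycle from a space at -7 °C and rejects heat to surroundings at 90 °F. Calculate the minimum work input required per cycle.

W_in ≈ 1.09 kJ

T_H = 90 °F → (90 − 32) × 5/9 = 32.22 °C = 305.37 K.
T_C = -7 °C → -7 + 273.15 = 266.15 K.
The reversible coefficient of performance is COP_R = T_C/(T_H − T_C) = 266.15/39.22 = 6.7857.
W = Q_C/COP_R = 7.41/6.7857 = 1.09 kJ.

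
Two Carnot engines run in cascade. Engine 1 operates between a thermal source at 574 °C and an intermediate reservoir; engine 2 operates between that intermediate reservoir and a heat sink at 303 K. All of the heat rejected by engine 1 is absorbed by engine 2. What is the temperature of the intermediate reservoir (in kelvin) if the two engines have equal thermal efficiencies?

T_H = 574 °C → 574 + 273.15 = 847.15 K.
Equal efficiencies require 1 − T_m/T_H = 1 − T_C/T_m, i.e. T_m/T_H = T_C/T_m, so T_m = √(T_H·T_C) = √(847.15 × 303.00) = 507 K.

T_m ≈ 507 K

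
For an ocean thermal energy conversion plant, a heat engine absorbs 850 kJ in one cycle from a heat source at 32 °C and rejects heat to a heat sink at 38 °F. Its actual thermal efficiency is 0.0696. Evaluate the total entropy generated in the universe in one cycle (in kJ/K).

ΔS_univ ≈ 0.0748 kJ/K

T_H = 32 °C → 32 + 273.15 = 305.15 K.
T_C = 38 °F → (38 − 32) × 5/9 = 3.33 °C = 276.48 K.
W = η·Q_H = 0.0696 × 850 = 59.16 kJ, so Q_C = Q_H − W = 790.8 kJ.
Entropy balance on the reservoirs: −Q_H/T_H = -2.786 kJ/K, +Q_C/T_C = 2.860 kJ/K.
ΔS_univ = −Q_H/T_H + Q_C/T_C = 0.0748 kJ/K (> 0, since η = 0.0696 < η_Carnot = 0.094).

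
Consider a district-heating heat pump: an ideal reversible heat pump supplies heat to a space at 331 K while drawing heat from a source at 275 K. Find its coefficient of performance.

For a reversible heat pump, COP_HP = T_H/(T_H − T_C) = 331.00/(331.00 − 275.00) = 5.911.

COP_HP ≈ 5.911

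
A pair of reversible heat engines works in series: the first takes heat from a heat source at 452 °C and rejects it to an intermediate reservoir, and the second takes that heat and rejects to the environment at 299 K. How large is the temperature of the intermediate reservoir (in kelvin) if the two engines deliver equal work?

T_H = 452 °C → 452 + 273.15 = 725.15 K.
For reversible stages Q_m = Q_H·(T_m/T_H). Setting W₁ = Q_H(1 − T_m/T_H) equal to W₂ = Q_m(1 − T_C/T_m) = Q_H·(T_m − T_C)/T_H gives T_H − T_m = T_m − T_C, so T_m = (T_H + T_C)/2 = (725.15 + 299.00)/2 = 512 K.

T_m ≈ 512 K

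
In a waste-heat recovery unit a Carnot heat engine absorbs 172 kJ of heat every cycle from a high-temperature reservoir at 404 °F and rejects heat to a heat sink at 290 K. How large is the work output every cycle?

W ≈ 68.04 kJ

T_H = 404 °F → (404 − 32) × 5/9 = 206.67 °C = 479.82 K.
For a reversible engine, η = 1 − T_C/T_H = 1 − 290.00/479.82 = 0.3956.
W = η·Q_H = 0.3956 × 172 = 68.04 kJ.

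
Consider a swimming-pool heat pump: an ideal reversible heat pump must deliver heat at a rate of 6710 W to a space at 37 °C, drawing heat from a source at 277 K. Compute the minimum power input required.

T_H = 37 °C → 37 + 273.15 = 310.15 K.
COP_HP = T_H/(T_H − T_C) = 310.15/33.15 = 9.3560.
W = Q_H/COP_HP = 6710/9.3560 = 717 W.

Ẇ_in ≈ 717 W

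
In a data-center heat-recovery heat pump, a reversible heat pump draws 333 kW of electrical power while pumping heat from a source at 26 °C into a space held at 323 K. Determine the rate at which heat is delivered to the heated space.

Q̇_H ≈ 4510 kW

T_C = 26 °C → 26 + 273.15 = 299.15 K.
COP_HP = T_H/(T_H − T_C) = 323.00/23.85 = 13.5430.
Q_H = COP_HP · W = 13.5430 × 333 = 4510 kW.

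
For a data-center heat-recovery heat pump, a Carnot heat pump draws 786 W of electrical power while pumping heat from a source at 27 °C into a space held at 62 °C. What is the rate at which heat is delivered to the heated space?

Q̇_H ≈ 7527 W

T_H = 62 °C → 62 + 273.15 = 335.15 K.
T_C = 27 °C → 27 + 273.15 = 300.15 K.
The Carnot heat-pump COP is COP_HP = T_H/(T_H − T_C) = 335.15/35.00 = 9.5757.
Q_H = COP_HP · W = 9.5757 × 786 = 7527 W.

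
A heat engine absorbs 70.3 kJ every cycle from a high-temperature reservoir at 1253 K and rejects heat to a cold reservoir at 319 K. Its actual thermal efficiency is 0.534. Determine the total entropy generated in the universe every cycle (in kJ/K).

W = η·Q_H = 0.534 × 70.3 = 37.54 kJ, so Q_C = Q_H − W = 32.76 kJ.
Reservoir entropy changes: ΔS_H = −Q_H/T_H = −70.3/1253.00 = -0.05611 kJ/K and ΔS_C = +Q_C/T_C = 32.76/319.00 = 0.1027 kJ/K.
ΔS_univ = −Q_H/T_H + Q_C/T_C = 0.0466 kJ/K (> 0, since η = 0.534 < η_Carnot = 0.745).

ΔS_univ ≈ 0.0466 kJ/K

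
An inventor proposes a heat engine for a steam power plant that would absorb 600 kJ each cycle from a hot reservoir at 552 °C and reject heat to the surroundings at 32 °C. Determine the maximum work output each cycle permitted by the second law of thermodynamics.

T_H = 552 °C → 552 + 273.15 = 825.15 K.
T_C = 32 °C → 32 + 273.15 = 305.15 K.
No engine can exceed the Carnot limit: η_max = 1 − T_C/T_H = 1 − 305.15/825.15 = 0.6302.
W_max = η_max · Q_H = 0.6302 × 600 = 378.1 kJ.

W_max ≈ 378.1 kJ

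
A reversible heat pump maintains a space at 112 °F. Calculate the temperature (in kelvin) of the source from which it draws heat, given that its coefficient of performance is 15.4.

T_H = 112 °F → (112 − 32) × 5/9 = 44.44 °C = 317.59 K.
COP_HP = T_H/(T_H − T_C) ⇒ T_C = T_H·(COP_HP − 1)/COP_HP = 317.59 × (15.4 − 1)/15.4 = 297 K.

T_C ≈ 297 K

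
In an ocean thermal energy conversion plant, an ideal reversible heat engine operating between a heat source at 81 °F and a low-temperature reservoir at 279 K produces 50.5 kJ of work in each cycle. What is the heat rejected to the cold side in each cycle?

Q_C ≈ 659.2 kJ

T_H = 81 °F → (81 − 32) × 5/9 = 27.22 °C = 300.37 K.
The Carnot efficiency is η = 1 − T_C/T_H = 1 − 279.00/300.37 = 0.0712.
Since Q_C/Q_H = T_C/T_H and Q_H = W/η, Q_C = W·T_C/(T_H − T_C) = 50.5 × 279.00/21.37 = 659.2 kJ.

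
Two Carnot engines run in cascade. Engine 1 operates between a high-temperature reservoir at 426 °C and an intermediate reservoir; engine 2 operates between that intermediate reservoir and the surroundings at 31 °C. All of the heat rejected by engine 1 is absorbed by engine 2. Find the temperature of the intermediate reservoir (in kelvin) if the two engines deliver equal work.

T_m ≈ 502 K

T_H = 426 °C → 426 + 273.15 = 699.15 K.
T_C = 31 °C → 31 + 273.15 = 304.15 K.
For reversible stages Q_m = Q_H·(T_m/T_H). Setting W₁ = Q_H(1 − T_m/T_H) equal to W₂ = Q_m(1 − T_C/T_m) = Q_H·(T_m − T_C)/T_H gives T_H − T_m = T_m − T_C, so T_m = (T_H + T_C)/2 = (699.15 + 304.15)/2 = 502 K.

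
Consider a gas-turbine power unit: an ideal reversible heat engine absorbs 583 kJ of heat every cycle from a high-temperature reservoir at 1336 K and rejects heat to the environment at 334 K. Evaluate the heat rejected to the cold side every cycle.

Q_C ≈ 146 kJ

The Carnot efficiency is η = 1 − T_C/T_H = 1 − 334.00/1336.00 = 0.7500.
For a reversible cycle Q_C/Q_H = T_C/T_H, so Q_C = 583 × 334.00/1336.00 = 146 kJ.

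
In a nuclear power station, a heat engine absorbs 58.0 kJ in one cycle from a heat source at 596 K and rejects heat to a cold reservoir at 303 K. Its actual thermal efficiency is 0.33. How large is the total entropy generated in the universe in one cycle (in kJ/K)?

ΔS_univ ≈ 0.0309 kJ/K

W = η·Q_H = 0.33 × 58.0 = 19.14 kJ, so Q_C = Q_H − W = 38.86 kJ.
Reservoir entropy changes: ΔS_H = −Q_H/T_H = −58.0/596.00 = -0.09732 kJ/K and ΔS_C = +Q_C/T_C = 38.86/303.00 = 0.1283 kJ/K.
ΔS_univ = −Q_H/T_H + Q_C/T_C = 0.0309 kJ/K (> 0, since η = 0.33 < η_Carnot = 0.492).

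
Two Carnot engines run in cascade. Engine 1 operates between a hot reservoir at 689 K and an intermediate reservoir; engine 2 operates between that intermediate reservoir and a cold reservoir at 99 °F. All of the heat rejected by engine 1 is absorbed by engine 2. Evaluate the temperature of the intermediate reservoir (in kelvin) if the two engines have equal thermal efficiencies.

T_C = 99 °F → (99 − 32) × 5/9 = 37.22 °C = 310.37 K.
Equal efficiencies require 1 − T_m/T_H = 1 − T_C/T_m, i.e. T_m/T_H = T_C/T_m, so T_m = √(T_H·T_C) = √(689.00 × 310.37) = 462 K.

T_m ≈ 462 K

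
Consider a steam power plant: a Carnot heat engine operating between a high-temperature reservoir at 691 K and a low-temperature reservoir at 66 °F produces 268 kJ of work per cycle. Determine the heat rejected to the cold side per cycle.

Q_C ≈ 196 kJ

T_C = 66 °F → (66 − 32) × 5/9 = 18.89 °C = 292.04 K.
For a reversible engine, η = 1 − T_C/T_H = 1 − 292.04/691.00 = 0.5774.
Since Q_C/Q_H = T_C/T_H and Q_H = W/η, Q_C = W·T_C/(T_H − T_C) = 268 × 292.04/398.96 = 196 kJ.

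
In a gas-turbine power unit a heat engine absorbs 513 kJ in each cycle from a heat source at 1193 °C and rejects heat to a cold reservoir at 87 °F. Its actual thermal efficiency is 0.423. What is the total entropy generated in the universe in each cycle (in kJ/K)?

ΔS_univ ≈ 0.6247 kJ/K

T_H = 1193 °C → 1193 + 273.15 = 1466.15 K.
T_C = 87 °F → (87 − 32) × 5/9 = 30.56 °C = 303.71 K.
W = η·Q_H = 0.423 × 513 = 217.0 kJ, so Q_C = Q_H − W = 296.0 kJ.
Reservoir entropy changes: ΔS_H = −Q_H/T_H = −513/1466.15 = -0.3499 kJ/K and ΔS_C = +Q_C/T_C = 296.0/303.71 = 0.9746 kJ/K.
ΔS_univ = −Q_H/T_H + Q_C/T_C = 0.6247 kJ/K (> 0, since η = 0.423 < η_Carnot = 0.793).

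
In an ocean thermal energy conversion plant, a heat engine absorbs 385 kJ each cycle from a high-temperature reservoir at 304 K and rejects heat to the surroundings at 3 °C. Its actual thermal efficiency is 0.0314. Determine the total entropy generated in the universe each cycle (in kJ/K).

ΔS_univ ≈ 0.0839 kJ/K

T_C = 3 °C → 3 + 273.15 = 276.15 K.
W = η·Q_H = 0.0314 × 385 = 12.09 kJ, so Q_C = Q_H − W = 372.9 kJ.
Entropy balance on the reservoirs: −Q_H/T_H = -1.266 kJ/K, +Q_C/T_C = 1.350 kJ/K.
ΔS_univ = −Q_H/T_H + Q_C/T_C = 0.0839 kJ/K (> 0, since η = 0.0314 < η_Carnot = 0.092).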